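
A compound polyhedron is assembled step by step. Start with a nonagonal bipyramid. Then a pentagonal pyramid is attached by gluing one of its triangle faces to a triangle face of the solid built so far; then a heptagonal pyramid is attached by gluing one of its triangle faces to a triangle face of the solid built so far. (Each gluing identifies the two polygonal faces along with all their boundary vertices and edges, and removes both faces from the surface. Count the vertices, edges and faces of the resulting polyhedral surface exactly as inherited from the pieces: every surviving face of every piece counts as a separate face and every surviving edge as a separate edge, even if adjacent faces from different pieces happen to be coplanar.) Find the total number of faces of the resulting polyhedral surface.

28

A nonagonal bipyramid: V=11, E=27, F=18.
Attach a pentagonal pyramid (V=6, E=10, F=6) along a 3-gon: merge 3 vertices and 3 edges, delete both glued faces → V=14, E=34, F=22.
Attach a heptagonal pyramid (V=8, E=14, F=8) along a 3-gon: merge 3 vertices and 3 edges, delete both glued faces → V=19, E=45, F=28.
Check: V − E + F = 19 − 45 + 28 = 2.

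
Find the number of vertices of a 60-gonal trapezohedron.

The n-trapezohedron (dual of the n-antiprism) has V = 2·60 + 2 = 122, E = 4·60 = 240, F = 2·60 = 120.

122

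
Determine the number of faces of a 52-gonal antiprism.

106

An antiprism on an n-gon has two n-gon caps and 2n triangles: V = 2·52 = 104, E = 4·52 = 208, F = 2·52 + 2 = 106.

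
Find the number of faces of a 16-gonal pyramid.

17

A pyramid on an n-gon base has one n-gon and n triangles: V = 16 + 1 = 17, E = 2·16 = 32, F = 16 + 1 = 17.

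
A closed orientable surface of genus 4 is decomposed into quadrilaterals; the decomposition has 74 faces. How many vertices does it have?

68

χ = 2 − 2·4 = -6, and every face is a square so 4F = 2E.
E = 4·74/2 = 148. Then V = -6 + E − F = -6 + 148 − 74 = 68.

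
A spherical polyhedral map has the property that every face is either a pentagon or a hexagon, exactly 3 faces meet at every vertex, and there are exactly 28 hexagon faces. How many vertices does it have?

76

Let x be the number of pentagons; then F = 28 + x.
Edge–face incidences: 2E = 6·28 + 5·x = 168 + 5x.
Every vertex has degree 3, so 3V = 2E.
Euler: V − E + F = 2 ⇒ (2E)/3 − E + (28 + x) = 2.
Multiply by 6: 2·(2E) − 3·(2E) + 6·(28 + x) = 12, i.e. 168 + 6x − (168 + 5x) = 12.
Collecting terms: x = 12.
Then 2E = 168 + 5·12 = 228, so E = 114, V = 2E/3 = 76, F = 28 + 12 = 40.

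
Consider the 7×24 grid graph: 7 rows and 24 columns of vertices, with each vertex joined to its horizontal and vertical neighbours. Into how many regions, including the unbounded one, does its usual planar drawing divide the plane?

139

The grid has V = 7·24 = 168 vertices and E = 7·23 + 24·6 = 305 edges.
F = 2 − V + E = 2 − 168 + 305 = 139.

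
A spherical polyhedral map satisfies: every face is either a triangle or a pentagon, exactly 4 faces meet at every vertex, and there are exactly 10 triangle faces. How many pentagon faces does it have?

2

Let x be the number of pentagons; then F = 10 + x.
Edge–face incidences: 2E = 3·10 + 5·x = 30 + 5x.
Every vertex has degree 4, so 4V = 2E.
Euler: V − E + F = 2 ⇒ (2E)/4 − E + (10 + x) = 2.
Multiply by 8: 2·(2E) − 4·(2E) + 8·(10 + x) = 16, i.e. 80 + 8x − 2·(30 + 5x) = 16.
Collecting terms: −2x + 20 = 16, so −2x = −4, so x = 2.
Then 2E = 30 + 5·2 = 40, so E = 20, V = 2E/4 = 10, F = 10 + 2 = 12.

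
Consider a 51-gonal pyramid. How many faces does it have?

A pyramid on an n-gon base has one n-gon and n triangles: V = 51 + 1 = 52, E = 2·51 = 102, F = 51 + 1 = 52.

52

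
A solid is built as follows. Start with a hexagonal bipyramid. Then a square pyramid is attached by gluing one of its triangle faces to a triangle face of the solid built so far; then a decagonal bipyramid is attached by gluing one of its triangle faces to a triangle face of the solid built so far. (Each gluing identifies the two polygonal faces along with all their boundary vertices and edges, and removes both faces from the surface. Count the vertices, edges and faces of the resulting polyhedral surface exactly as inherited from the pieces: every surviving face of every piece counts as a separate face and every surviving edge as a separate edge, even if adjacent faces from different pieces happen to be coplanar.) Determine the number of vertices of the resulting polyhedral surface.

19

A hexagonal bipyramid: V=8, E=18, F=12.
Attach a square pyramid (V=5, E=8, F=5) along a 3-gon: merge 3 vertices and 3 edges, delete both glued faces → V=10, E=23, F=15.
Attach a decagonal bipyramid (V=12, E=30, F=20) along a 3-gon: merge 3 vertices and 3 edges, delete both glued faces → V=19, E=50, F=33.
Check: V − E + F = 19 − 50 + 33 = 2.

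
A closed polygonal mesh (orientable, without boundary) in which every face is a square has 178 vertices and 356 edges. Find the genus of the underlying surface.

Every face is a square and each edge borders two faces, so 4F = 2·356, giving F = 178.
χ = V − E + F = 178 − 356 + 178 = 0.
For a closed orientable surface χ = 2 − 2g, so g = (2 − (0))/2 = 1.

1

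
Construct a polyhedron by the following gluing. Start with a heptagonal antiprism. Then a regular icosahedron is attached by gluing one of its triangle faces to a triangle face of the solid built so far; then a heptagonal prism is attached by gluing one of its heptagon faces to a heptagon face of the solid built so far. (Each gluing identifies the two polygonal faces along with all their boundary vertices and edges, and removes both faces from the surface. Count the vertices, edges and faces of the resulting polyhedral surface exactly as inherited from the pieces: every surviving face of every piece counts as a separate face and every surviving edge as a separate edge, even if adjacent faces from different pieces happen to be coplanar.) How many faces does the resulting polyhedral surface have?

A heptagonal antiprism: V=14, E=28, F=16.
Attach a regular icosahedron (V=12, E=30, F=20) along a 3-gon: merge 3 vertices and 3 edges, delete both glued faces → V=23, E=55, F=34.
Attach a heptagonal prism (V=14, E=21, F=9) along a 7-gon: merge 7 vertices and 7 edges, delete both glued faces → V=30, E=69, F=41.
Check: V − E + F = 30 − 69 + 41 = 2.

41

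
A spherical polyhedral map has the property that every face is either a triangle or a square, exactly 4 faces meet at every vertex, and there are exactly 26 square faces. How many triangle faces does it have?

8

Let x be the number of triangles; then F = 26 + x.
Edge–face incidences: 2E = 4·26 + 3·x = 104 + 3x.
Every vertex has degree 4, so 4V = 2E.
Euler: V − E + F = 2 ⇒ (2E)/4 − E + (26 + x) = 2.
Multiply by 8: 2·(2E) − 4·(2E) + 8·(26 + x) = 16, i.e. 208 + 8x − 2·(104 + 3x) = 16.
Collecting terms: 2x = 16, so x = 8.
Then 2E = 104 + 3·8 = 128, so E = 64, V = 2E/4 = 32, F = 26 + 8 = 34.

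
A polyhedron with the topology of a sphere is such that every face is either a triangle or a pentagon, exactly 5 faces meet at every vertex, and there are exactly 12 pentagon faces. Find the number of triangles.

Let x be the number of triangles; then F = 12 + x.
Edge–face incidences: 2E = 5·12 + 3·x = 60 + 3x.
Every vertex has degree 5, so 5V = 2E.
Euler: V − E + F = 2 ⇒ (2E)/5 − E + (12 + x) = 2.
Multiply by 10: 2·(2E) − 5·(2E) + 10·(12 + x) = 20, i.e. 120 + 10x − 3·(60 + 3x) = 20.
Collecting terms: x − 60 = 20, so x = 80.
Then 2E = 60 + 3·80 = 300, so E = 150, V = 2E/5 = 60, F = 12 + 80 = 92.

80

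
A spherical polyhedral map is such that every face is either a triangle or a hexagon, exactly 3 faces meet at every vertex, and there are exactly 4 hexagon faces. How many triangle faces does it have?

4

Let x be the number of triangles; then F = 4 + x.
Edge–face incidences: 2E = 6·4 + 3·x = 24 + 3x.
Every vertex has degree 3, so 3V = 2E.
Euler: V − E + F = 2 ⇒ (2E)/3 − E + (4 + x) = 2.
Multiply by 6: 2·(2E) − 3·(2E) + 6·(4 + x) = 12, i.e. 24 + 6x − (24 + 3x) = 12.
Collecting terms: 3x = 12, so x = 4.
Then 2E = 24 + 3·4 = 36, so E = 18, V = 2E/3 = 12, F = 4 + 4 = 8.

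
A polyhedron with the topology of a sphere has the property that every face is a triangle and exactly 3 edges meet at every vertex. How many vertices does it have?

4

Each face has 3 edges and each edge borders two faces, so 2E = 3F.
Each vertex has degree 3, so 3V = 2E and hence V = 3F/3.
Euler: V − E + F = 2 ⇒ (3F/3) − (3F/2) + F = 2.
Multiply by 6: (6 − 9 + 6)F = 12, i.e. 3F = 12.
So F = 4, E = 3·4/2 = 6, V = 3·4/3 = 4.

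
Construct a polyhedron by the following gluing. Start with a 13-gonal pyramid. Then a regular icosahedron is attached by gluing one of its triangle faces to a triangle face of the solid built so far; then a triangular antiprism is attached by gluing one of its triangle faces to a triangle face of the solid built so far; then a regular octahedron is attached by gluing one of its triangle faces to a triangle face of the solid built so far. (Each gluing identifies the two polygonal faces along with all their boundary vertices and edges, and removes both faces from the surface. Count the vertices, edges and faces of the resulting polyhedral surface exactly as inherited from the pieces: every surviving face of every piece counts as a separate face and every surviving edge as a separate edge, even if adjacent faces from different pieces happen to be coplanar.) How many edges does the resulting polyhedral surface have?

71

A 13-gonal pyramid: V=14, E=26, F=14.
Attach a regular icosahedron (V=12, E=30, F=20) along a 3-gon: merge 3 vertices and 3 edges, delete both glued faces → V=23, E=53, F=32.
Attach a triangular antiprism (V=6, E=12, F=8) along a 3-gon: merge 3 vertices and 3 edges, delete both glued faces → V=26, E=62, F=38.
Attach a regular octahedron (V=6, E=12, F=8) along a 3-gon: merge 3 vertices and 3 edges, delete both glued faces → V=29, E=71, F=44.
Check: V − E + F = 29 − 71 + 44 = 2.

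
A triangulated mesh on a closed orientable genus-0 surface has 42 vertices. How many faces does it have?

χ = 2 − 2·0 = 2, and every face is a triangle so 3F = 2E.
V − E + F = 2 with E = 3F/2 gives 42 − (3/2 − 1)·F = 2, so F = 80 and E = 120.

80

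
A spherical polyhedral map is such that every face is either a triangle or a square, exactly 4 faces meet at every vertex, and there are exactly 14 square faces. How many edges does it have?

Let x be the number of triangles; then F = 14 + x.
Edge–face incidences: 2E = 4·14 + 3·x = 56 + 3x.
Every vertex has degree 4, so 4V = 2E.
Euler: V − E + F = 2 ⇒ (2E)/4 − E + (14 + x) = 2.
Multiply by 8: 2·(2E) − 4·(2E) + 8·(14 + x) = 16, i.e. 112 + 8x − 2·(56 + 3x) = 16.
Collecting terms: 2x = 16, so x = 8.
Then 2E = 56 + 3·8 = 80, so E = 40, V = 2E/4 = 20, F = 14 + 8 = 22.

40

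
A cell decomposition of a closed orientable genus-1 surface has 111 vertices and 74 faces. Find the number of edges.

185

For a closed orientable surface of genus 1, χ = 2 − 2·1 = 0.
E = V + F − (0) = 111 + 74 − (0) = 185.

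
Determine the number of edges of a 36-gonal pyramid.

A pyramid on an n-gon base has one n-gon and n triangles: V = 36 + 1 = 37, E = 2·36 = 72, F = 36 + 1 = 37.

72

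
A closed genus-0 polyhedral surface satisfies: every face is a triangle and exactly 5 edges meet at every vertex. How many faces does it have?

20

Each face has 3 edges and each edge borders two faces, so 2E = 3F.
Each vertex has degree 5, so 5V = 2E and hence V = 3F/5.
Euler: V − E + F = 2 ⇒ (3F/5) − (3F/2) + F = 2.
Multiply by 10: (6 − 15 + 10)F = 20, i.e. 1F = 20.
So F = 20, E = 3·20/2 = 30, V = 3·20/5 = 12.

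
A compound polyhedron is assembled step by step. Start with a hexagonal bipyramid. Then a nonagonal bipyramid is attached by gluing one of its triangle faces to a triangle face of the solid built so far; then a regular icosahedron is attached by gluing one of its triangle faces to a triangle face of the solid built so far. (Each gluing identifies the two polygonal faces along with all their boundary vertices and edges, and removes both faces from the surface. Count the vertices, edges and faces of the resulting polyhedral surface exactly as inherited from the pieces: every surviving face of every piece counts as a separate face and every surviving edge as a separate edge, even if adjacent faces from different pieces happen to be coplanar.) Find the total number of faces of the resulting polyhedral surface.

46

A hexagonal bipyramid: V=8, E=18, F=12.
Attach a nonagonal bipyramid (V=11, E=27, F=18) along a 3-gon: merge 3 vertices and 3 edges, delete both glued faces → V=16, E=42, F=28.
Attach a regular icosahedron (V=12, E=30, F=20) along a 3-gon: merge 3 vertices and 3 edges, delete both glued faces → V=25, E=69, F=46.
Check: V − E + F = 25 − 69 + 46 = 2.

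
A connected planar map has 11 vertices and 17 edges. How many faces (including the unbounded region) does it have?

Euler's formula for a connected plane graph: V − E + F = 2, so F = 2 − 11 + 17 = 8.

8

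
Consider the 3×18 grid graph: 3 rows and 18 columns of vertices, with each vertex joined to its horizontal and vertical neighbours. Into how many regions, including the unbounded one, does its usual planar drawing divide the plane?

The grid has V = 3·18 = 54 vertices and E = 3·17 + 18·2 = 87 edges.
F = 2 − V + E = 2 − 54 + 87 = 35.

35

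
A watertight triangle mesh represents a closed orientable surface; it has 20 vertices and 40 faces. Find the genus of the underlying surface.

1

Every face is a triangle, so 2E = 3·40 = 120, giving E = 60.
χ = V − E + F = 20 − 60 + 40 = 0.
For a closed orientable surface χ = 2 − 2g, so g = (2 − (0))/2 = 1.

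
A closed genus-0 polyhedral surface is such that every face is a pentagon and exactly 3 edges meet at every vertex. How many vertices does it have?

Each face has 5 edges and each edge borders two faces, so 2E = 5F.
Each vertex has degree 3, so 3V = 2E and hence V = 5F/3.
Euler: V − E + F = 2 ⇒ (5F/3) − (5F/2) + F = 2.
Multiply by 6: (10 − 15 + 6)F = 12, i.e. 1F = 12.
So F = 12, E = 5·12/2 = 30, V = 5·12/3 = 20.

20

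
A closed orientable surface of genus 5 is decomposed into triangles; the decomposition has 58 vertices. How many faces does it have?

132

χ = 2 − 2·5 = -8, and every face is a triangle so 3F = 2E.
V − E + F = -8 with E = 3F/2 gives 58 − (3/2 − 1)·F = -8, so F = 132 and E = 198.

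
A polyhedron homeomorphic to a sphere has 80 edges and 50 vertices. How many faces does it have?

32

Here V − E + F = 2.
F = 2 − V + E = 2 − 50 + 80 = 32.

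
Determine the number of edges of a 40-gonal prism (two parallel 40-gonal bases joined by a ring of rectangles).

A prism on an n-gon has two n-gon bases and n rectangular sides: V = 2·40 = 80, E = 3·40 = 120, F = 40 + 2 = 42.
Check: V − E + F = 80 − 120 + 42 = 2.

120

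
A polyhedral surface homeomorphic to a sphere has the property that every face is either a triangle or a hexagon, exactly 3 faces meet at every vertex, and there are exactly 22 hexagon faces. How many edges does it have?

Let x be the number of triangles; then F = 22 + x.
Edge–face incidences: 2E = 6·22 + 3·x = 132 + 3x.
Every vertex has degree 3, so 3V = 2E.
Euler: V − E + F = 2 ⇒ (2E)/3 − E + (22 + x) = 2.
Multiply by 6: 2·(2E) − 3·(2E) + 6·(22 + x) = 12, i.e. 132 + 6x − (132 + 3x) = 12.
Collecting terms: 3x = 12, so x = 4.
Then 2E = 132 + 3·4 = 144, so E = 72, V = 2E/3 = 48, F = 22 + 4 = 26.

72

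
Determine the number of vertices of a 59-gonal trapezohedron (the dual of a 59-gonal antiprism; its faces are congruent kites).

120

The n-trapezohedron (dual of the n-antiprism) has V = 2·59 + 2 = 120, E = 4·59 = 236, F = 2·59 = 118.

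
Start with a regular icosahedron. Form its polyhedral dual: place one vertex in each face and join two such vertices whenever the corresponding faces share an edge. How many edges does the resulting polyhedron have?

30

The base solid has V = 12, E = 30, F = 20.
The dual swaps V and F and preserves E: V′ = F = 20, E′ = E = 30, F′ = V = 12.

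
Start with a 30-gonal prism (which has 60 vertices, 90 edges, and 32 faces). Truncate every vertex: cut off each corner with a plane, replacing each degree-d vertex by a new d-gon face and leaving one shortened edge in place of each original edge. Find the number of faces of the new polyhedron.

Truncation replaces each original edge-end by a new vertex, so V′ = 2E = 180.
Each original edge survives, and each old vertex of degree d contributes d new edges; summing degrees gives Σd = 2E, so E′ = E + 2E = 3E = 270.
Each original face survives and each original vertex becomes one new face: F′ = F + V = 92.

92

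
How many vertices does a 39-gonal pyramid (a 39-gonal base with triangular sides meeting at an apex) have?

40

A pyramid on an n-gon base has one n-gon and n triangles: V = 39 + 1 = 40, E = 2·39 = 78, F = 39 + 1 = 40.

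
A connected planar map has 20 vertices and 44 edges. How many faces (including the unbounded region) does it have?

Euler's formula for a connected plane graph: V − E + F = 2, so F = 2 − 20 + 44 = 26.

26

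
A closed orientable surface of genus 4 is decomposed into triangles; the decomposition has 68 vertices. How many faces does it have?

χ = 2 − 2·4 = -6, and every face is a triangle so 3F = 2E.
V − E + F = -6 with E = 3F/2 gives 68 − (3/2 − 1)·F = -6, so F = 148 and E = 222.

148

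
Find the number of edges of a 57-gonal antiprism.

228

An antiprism on an n-gon has two n-gon caps and 2n triangles: V = 2·57 = 114, E = 4·57 = 228, F = 2·57 + 2 = 116.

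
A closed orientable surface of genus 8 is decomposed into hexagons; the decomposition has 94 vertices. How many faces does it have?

χ = 2 − 2·8 = -14, and every face is a hexagon so 6F = 2E.
V − E + F = -14 with E = 6F/2 gives 94 − (6/2 − 1)·F = -14, so F = 54 and E = 162.

54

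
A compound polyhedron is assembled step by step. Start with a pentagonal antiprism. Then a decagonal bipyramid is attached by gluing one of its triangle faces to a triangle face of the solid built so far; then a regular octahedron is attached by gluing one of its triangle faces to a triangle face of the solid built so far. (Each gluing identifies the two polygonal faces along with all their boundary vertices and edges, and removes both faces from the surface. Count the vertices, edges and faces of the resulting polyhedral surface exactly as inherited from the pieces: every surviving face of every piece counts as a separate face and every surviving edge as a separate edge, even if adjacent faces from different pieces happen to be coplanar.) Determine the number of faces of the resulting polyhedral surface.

A pentagonal antiprism: V=10, E=20, F=12.
Attach a decagonal bipyramid (V=12, E=30, F=20) along a 3-gon: merge 3 vertices and 3 edges, delete both glued faces → V=19, E=47, F=30.
Attach a regular octahedron (V=6, E=12, F=8) along a 3-gon: merge 3 vertices and 3 edges, delete both glued faces → V=22, E=56, F=36.
Check: V − E + F = 22 − 56 + 36 = 2.

36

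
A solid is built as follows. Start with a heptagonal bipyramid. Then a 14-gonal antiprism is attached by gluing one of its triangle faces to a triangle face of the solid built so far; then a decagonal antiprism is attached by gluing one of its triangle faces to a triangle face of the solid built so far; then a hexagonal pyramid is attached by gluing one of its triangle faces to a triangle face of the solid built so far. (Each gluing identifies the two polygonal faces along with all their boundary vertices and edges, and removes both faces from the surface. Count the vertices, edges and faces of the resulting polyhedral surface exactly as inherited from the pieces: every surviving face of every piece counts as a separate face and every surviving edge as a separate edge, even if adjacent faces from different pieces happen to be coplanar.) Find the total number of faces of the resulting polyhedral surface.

67

A heptagonal bipyramid: V=9, E=21, F=14.
Attach a 14-gonal antiprism (V=28, E=56, F=30) along a 3-gon: merge 3 vertices and 3 edges, delete both glued faces → V=34, E=74, F=42.
Attach a decagonal antiprism (V=20, E=40, F=22) along a 3-gon: merge 3 vertices and 3 edges, delete both glued faces → V=51, E=111, F=62.
Attach a hexagonal pyramid (V=7, E=12, F=7) along a 3-gon: merge 3 vertices and 3 edges, delete both glued faces → V=55, E=120, F=67.
Check: V − E + F = 55 − 120 + 67 = 2.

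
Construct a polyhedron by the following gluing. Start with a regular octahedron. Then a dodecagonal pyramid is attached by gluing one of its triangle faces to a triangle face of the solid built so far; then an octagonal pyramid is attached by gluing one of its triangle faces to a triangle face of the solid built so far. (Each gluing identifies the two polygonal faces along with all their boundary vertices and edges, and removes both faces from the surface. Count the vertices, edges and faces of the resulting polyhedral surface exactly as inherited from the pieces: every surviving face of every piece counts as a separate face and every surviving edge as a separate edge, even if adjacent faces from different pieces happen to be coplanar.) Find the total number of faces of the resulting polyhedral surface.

26

A regular octahedron: V=6, E=12, F=8.
Attach a dodecagonal pyramid (V=13, E=24, F=13) along a 3-gon: merge 3 vertices and 3 edges, delete both glued faces → V=16, E=33, F=19.
Attach an octagonal pyramid (V=9, E=16, F=9) along a 3-gon: merge 3 vertices and 3 edges, delete both glued faces → V=22, E=46, F=26.
Check: V − E + F = 22 − 46 + 26 = 2.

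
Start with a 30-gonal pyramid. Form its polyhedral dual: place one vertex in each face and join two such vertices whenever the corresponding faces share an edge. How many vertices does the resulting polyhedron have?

31

The base solid has V = 31, E = 60, F = 31.
The dual swaps V and F and preserves E: V′ = F = 31, E′ = E = 60, F′ = V = 31.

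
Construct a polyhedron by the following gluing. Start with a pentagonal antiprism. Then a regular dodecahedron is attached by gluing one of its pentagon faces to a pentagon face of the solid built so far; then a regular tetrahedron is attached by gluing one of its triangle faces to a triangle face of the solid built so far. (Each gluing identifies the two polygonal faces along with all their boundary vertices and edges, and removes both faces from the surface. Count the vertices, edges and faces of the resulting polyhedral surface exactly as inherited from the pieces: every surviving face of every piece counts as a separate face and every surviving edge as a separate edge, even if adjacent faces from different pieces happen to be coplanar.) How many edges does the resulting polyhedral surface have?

48

A pentagonal antiprism: V=10, E=20, F=12.
Attach a regular dodecahedron (V=20, E=30, F=12) along a 5-gon: merge 5 vertices and 5 edges, delete both glued faces → V=25, E=45, F=22.
Attach a regular tetrahedron (V=4, E=6, F=4) along a 3-gon: merge 3 vertices and 3 edges, delete both glued faces → V=26, E=48, F=24.
Check: V − E + F = 26 − 48 + 24 = 2.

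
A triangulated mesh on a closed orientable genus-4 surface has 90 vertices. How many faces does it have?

192

χ = 2 − 2·4 = -6, and every face is a triangle so 3F = 2E.
V − E + F = -6 with E = 3F/2 gives 90 − (3/2 − 1)·F = -6, so F = 192 and E = 288.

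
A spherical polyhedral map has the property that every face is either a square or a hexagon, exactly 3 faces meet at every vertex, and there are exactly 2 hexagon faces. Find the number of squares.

Let x be the number of squares; then F = 2 + x.
Edge–face incidences: 2E = 6·2 + 4·x = 12 + 4x.
Every vertex has degree 3, so 3V = 2E.
Euler: V − E + F = 2 ⇒ (2E)/3 − E + (2 + x) = 2.
Multiply by 6: 2·(2E) − 3·(2E) + 6·(2 + x) = 12, i.e. 12 + 6x − (12 + 4x) = 12.
Collecting terms: 2x = 12, so x = 6.
Then 2E = 12 + 4·6 = 36, so E = 18, V = 2E/3 = 12, F = 2 + 6 = 8.

6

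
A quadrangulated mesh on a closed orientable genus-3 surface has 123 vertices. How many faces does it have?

χ = 2 − 2·3 = -4, and every face is a square so 4F = 2E.
V − E + F = -4 with E = 4F/2 gives 123 − (4/2 − 1)·F = -4, so F = 127 and E = 254.

127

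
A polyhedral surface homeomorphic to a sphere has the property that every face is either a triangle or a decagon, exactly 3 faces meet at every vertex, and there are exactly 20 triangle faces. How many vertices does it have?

60

Let x be the number of decagons; then F = 20 + x.
Edge–face incidences: 2E = 3·20 + 10·x = 60 + 10x.
Every vertex has degree 3, so 3V = 2E.
Euler: V − E + F = 2 ⇒ (2E)/3 − E + (20 + x) = 2.
Multiply by 6: 2·(2E) − 3·(2E) + 6·(20 + x) = 12, i.e. 120 + 6x − (60 + 10x) = 12.
Collecting terms: −4x + 60 = 12, so −4x = −48, so x = 12.
Then 2E = 60 + 10·12 = 180, so E = 90, V = 2E/3 = 60, F = 20 + 12 = 32.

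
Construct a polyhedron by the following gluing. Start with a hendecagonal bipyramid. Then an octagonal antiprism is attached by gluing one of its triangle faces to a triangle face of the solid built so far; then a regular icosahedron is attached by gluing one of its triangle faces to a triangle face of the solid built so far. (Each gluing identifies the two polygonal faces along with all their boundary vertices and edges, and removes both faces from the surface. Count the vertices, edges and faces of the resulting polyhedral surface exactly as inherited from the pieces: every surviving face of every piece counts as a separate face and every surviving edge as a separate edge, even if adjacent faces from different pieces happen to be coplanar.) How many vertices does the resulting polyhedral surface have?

A hendecagonal bipyramid: V=13, E=33, F=22.
Attach an octagonal antiprism (V=16, E=32, F=18) along a 3-gon: merge 3 vertices and 3 edges, delete both glued faces → V=26, E=62, F=38.
Attach a regular icosahedron (V=12, E=30, F=20) along a 3-gon: merge 3 vertices and 3 edges, delete both glued faces → V=35, E=89, F=56.
Check: V − E + F = 35 − 89 + 56 = 2.

35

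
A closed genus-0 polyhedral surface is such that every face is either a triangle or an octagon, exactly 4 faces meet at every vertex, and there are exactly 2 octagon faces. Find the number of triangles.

Let x be the number of triangles; then F = 2 + x.
Edge–face incidences: 2E = 8·2 + 3·x = 16 + 3x.
Every vertex has degree 4, so 4V = 2E.
Euler: V − E + F = 2 ⇒ (2E)/4 − E + (2 + x) = 2.
Multiply by 8: 2·(2E) − 4·(2E) + 8·(2 + x) = 16, i.e. 16 + 8x − 2·(16 + 3x) = 16.
Collecting terms: 2x − 16 = 16, so 2x = 32, so x = 16.
Then 2E = 16 + 3·16 = 64, so E = 32, V = 2E/4 = 16, F = 2 + 16 = 18.

16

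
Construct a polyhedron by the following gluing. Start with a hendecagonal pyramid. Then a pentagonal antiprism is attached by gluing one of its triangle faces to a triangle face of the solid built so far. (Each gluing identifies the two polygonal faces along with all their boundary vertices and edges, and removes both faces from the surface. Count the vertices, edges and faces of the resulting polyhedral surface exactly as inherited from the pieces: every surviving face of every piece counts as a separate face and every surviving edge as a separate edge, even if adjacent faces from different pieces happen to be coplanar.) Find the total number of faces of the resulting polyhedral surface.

A hendecagonal pyramid: V=12, E=22, F=12.
Attach a pentagonal antiprism (V=10, E=20, F=12) along a 3-gon: merge 3 vertices and 3 edges, delete both glued faces → V=19, E=39, F=22.
Check: V − E + F = 19 − 39 + 22 = 2.

22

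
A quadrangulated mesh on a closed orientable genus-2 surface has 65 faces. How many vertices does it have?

63

χ = 2 − 2·2 = -2, and every face is a square so 4F = 2E.
E = 4·65/2 = 130. Then V = -2 + E − F = -2 + 130 − 65 = 63.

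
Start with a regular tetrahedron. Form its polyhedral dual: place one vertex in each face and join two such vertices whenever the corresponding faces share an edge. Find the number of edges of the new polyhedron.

The base solid has V = 4, E = 6, F = 4.
The dual swaps V and F and preserves E: V′ = F = 4, E′ = E = 6, F′ = V = 4.

6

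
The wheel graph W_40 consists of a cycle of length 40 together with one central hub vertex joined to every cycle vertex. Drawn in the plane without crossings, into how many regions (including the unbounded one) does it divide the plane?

41

W_40 has V = 40 + 1 = 41 vertices and E = 2·40 = 80 edges.
By Euler's formula F = 2 − V + E = 2 − 41 + 80 = 41.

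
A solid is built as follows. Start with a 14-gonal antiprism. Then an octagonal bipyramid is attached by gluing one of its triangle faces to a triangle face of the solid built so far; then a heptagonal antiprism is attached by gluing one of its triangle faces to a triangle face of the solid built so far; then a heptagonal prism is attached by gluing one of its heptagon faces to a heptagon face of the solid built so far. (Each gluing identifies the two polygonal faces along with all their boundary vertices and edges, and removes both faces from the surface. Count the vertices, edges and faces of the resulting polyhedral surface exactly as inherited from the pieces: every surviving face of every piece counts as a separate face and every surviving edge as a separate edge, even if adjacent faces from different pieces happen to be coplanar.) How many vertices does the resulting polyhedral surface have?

53

A 14-gonal antiprism: V=28, E=56, F=30.
Attach an octagonal bipyramid (V=10, E=24, F=16) along a 3-gon: merge 3 vertices and 3 edges, delete both glued faces → V=35, E=77, F=44.
Attach a heptagonal antiprism (V=14, E=28, F=16) along a 3-gon: merge 3 vertices and 3 edges, delete both glued faces → V=46, E=102, F=58.
Attach a heptagonal prism (V=14, E=21, F=9) along a 7-gon: merge 7 vertices and 7 edges, delete both glued faces → V=53, E=116, F=65.
Check: V − E + F = 53 − 116 + 65 = 2.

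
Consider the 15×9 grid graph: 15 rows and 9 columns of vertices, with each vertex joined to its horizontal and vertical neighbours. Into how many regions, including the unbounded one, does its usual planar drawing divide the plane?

The grid has V = 15·9 = 135 vertices and E = 15·8 + 9·14 = 246 edges.
F = 2 − V + E = 2 − 135 + 246 = 113.

113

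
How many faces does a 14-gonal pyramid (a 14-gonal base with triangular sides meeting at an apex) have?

15

A pyramid on an n-gon base has one n-gon and n triangles: V = 14 + 1 = 15, E = 2·14 = 28, F = 14 + 1 = 15.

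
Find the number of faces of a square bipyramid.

8

A bipyramid over an n-gon has 2n triangular faces and n + 2 vertices: V = 4 + 2 = 6, E = 3·4 = 12, F = 2·4 = 8.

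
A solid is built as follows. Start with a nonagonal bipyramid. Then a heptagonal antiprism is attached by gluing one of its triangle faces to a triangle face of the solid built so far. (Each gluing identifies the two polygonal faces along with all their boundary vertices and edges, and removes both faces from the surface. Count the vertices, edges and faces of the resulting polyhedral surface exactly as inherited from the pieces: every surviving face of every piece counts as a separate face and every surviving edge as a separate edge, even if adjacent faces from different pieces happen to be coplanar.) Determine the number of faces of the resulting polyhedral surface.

A nonagonal bipyramid: V=11, E=27, F=18.
Attach a heptagonal antiprism (V=14, E=28, F=16) along a 3-gon: merge 3 vertices and 3 edges, delete both glued faces → V=22, E=52, F=32.
Check: V − E + F = 22 − 52 + 32 = 2.

32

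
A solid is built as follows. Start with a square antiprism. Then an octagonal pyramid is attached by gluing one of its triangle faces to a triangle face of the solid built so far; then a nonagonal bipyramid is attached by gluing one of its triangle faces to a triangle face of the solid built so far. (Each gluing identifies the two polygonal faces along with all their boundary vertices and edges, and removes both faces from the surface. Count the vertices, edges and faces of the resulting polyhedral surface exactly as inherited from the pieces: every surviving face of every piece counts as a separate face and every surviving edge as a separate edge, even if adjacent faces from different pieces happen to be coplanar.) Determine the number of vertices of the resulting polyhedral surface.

22

A square antiprism: V=8, E=16, F=10.
Attach an octagonal pyramid (V=9, E=16, F=9) along a 3-gon: merge 3 vertices and 3 edges, delete both glued faces → V=14, E=29, F=17.
Attach a nonagonal bipyramid (V=11, E=27, F=18) along a 3-gon: merge 3 vertices and 3 edges, delete both glued faces → V=22, E=53, F=33.
Check: V − E + F = 22 − 53 + 33 = 2.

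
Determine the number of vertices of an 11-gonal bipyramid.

13

A bipyramid over an n-gon has 2n triangular faces and n + 2 vertices: V = 11 + 2 = 13, E = 3·11 = 33, F = 2·11 = 22.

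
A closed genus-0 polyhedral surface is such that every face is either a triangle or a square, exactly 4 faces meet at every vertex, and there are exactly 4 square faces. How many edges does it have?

Let x be the number of triangles; then F = 4 + x.
Edge–face incidences: 2E = 4·4 + 3·x = 16 + 3x.
Every vertex has degree 4, so 4V = 2E.
Euler: V − E + F = 2 ⇒ (2E)/4 − E + (4 + x) = 2.
Multiply by 8: 2·(2E) − 4·(2E) + 8·(4 + x) = 16, i.e. 32 + 8x − 2·(16 + 3x) = 16.
Collecting terms: 2x = 16, so x = 8.
Then 2E = 16 + 3·8 = 40, so E = 20, V = 2E/4 = 10, F = 4 + 8 = 12.

20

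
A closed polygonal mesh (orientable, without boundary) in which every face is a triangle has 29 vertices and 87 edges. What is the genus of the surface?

1

Every face is a triangle and each edge borders two faces, so 3F = 2·87, giving F = 58.
χ = V − E + F = 29 − 87 + 58 = 0.
For a closed orientable surface χ = 2 − 2g, so g = (2 − (0))/2 = 1.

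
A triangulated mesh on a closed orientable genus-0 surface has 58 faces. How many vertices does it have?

χ = 2 − 2·0 = 2, and every face is a triangle so 3F = 2E.
E = 3·58/2 = 87. Then V = 2 + E − F = 2 + 87 − 58 = 31.

31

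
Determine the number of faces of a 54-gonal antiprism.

An antiprism on an n-gon has two n-gon caps and 2n triangles: V = 2·54 = 108, E = 4·54 = 216, F = 2·54 + 2 = 110.

110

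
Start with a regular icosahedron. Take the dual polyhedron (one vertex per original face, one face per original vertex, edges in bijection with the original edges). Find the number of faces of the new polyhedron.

12

The base solid has V = 12, E = 30, F = 20.
The dual swaps V and F and preserves E: V′ = F = 20, E′ = E = 30, F′ = V = 12.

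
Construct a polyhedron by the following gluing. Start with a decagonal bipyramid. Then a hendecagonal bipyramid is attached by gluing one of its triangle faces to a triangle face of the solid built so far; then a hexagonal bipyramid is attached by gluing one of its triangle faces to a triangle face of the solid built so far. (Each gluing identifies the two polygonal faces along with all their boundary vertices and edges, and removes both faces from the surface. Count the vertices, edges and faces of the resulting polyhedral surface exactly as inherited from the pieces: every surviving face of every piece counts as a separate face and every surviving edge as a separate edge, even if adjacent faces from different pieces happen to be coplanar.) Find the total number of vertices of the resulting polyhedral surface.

A decagonal bipyramid: V=12, E=30, F=20.
Attach a hendecagonal bipyramid (V=13, E=33, F=22) along a 3-gon: merge 3 vertices and 3 edges, delete both glued faces → V=22, E=60, F=40.
Attach a hexagonal bipyramid (V=8, E=18, F=12) along a 3-gon: merge 3 vertices and 3 edges, delete both glued faces → V=27, E=75, F=50.
Check: V − E + F = 27 − 75 + 50 = 2.

27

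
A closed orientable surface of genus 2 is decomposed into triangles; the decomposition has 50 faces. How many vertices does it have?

χ = 2 − 2·2 = -2, and every face is a triangle so 3F = 2E.
E = 3·50/2 = 75. Then V = -2 + E − F = -2 + 75 − 50 = 23.

23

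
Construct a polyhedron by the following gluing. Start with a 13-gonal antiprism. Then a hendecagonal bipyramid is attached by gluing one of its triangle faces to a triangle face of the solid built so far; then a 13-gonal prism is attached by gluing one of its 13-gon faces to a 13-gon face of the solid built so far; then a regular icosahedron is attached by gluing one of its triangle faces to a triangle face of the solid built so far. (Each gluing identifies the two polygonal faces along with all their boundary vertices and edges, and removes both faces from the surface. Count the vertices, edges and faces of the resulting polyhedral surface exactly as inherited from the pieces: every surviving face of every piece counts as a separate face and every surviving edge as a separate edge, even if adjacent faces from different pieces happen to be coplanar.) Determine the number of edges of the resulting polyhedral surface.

A 13-gonal antiprism: V=26, E=52, F=28.
Attach a hendecagonal bipyramid (V=13, E=33, F=22) along a 3-gon: merge 3 vertices and 3 edges, delete both glued faces → V=36, E=82, F=48.
Attach a 13-gonal prism (V=26, E=39, F=15) along a 13-gon: merge 13 vertices and 13 edges, delete both glued faces → V=49, E=108, F=61.
Attach a regular icosahedron (V=12, E=30, F=20) along a 3-gon: merge 3 vertices and 3 edges, delete both glued faces → V=58, E=135, F=79.
Check: V − E + F = 58 − 135 + 79 = 2.

135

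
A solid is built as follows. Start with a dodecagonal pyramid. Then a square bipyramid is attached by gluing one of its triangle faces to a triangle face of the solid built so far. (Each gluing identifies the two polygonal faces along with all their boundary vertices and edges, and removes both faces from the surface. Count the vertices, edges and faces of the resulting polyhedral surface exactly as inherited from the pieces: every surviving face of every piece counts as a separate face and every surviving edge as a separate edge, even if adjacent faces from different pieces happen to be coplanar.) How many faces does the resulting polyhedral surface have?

19

A dodecagonal pyramid: V=13, E=24, F=13.
Attach a square bipyramid (V=6, E=12, F=8) along a 3-gon: merge 3 vertices and 3 edges, delete both glued faces → V=16, E=33, F=19.
Check: V − E + F = 16 − 33 + 19 = 2.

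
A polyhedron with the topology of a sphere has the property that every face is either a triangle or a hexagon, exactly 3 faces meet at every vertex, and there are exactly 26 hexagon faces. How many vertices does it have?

Let x be the number of triangles; then F = 26 + x.
Edge–face incidences: 2E = 6·26 + 3·x = 156 + 3x.
Every vertex has degree 3, so 3V = 2E.
Euler: V − E + F = 2 ⇒ (2E)/3 − E + (26 + x) = 2.
Multiply by 6: 2·(2E) − 3·(2E) + 6·(26 + x) = 12, i.e. 156 + 6x − (156 + 3x) = 12.
Collecting terms: 3x = 12, so x = 4.
Then 2E = 156 + 3·4 = 168, so E = 84, V = 2E/3 = 56, F = 26 + 4 = 30.

56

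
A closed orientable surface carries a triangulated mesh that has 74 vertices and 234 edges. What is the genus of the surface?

3

Every face is a triangle and each edge borders two faces, so 3F = 2·234, giving F = 156.
χ = V − E + F = 74 − 234 + 156 = -4.
For a closed orientable surface χ = 2 − 2g, so g = (2 − (-4))/2 = 3.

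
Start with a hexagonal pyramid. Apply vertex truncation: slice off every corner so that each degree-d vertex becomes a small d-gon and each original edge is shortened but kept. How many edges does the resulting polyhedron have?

36

The base solid has V = 7, E = 12, F = 7.
Truncation replaces each original edge-end by a new vertex, so V′ = 2E = 24.
Each original edge survives, and each old vertex of degree d contributes d new edges; summing degrees gives Σd = 2E, so E′ = E + 2E = 3E = 36.
Each original face survives and each original vertex becomes one new face: F′ = F + V = 14.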